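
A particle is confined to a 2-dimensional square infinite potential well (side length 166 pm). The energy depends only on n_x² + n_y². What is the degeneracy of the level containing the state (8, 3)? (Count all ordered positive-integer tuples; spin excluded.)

The level has n_x² + n_y² = 73. The ordered positive-integer solutions are (3, 8), (8, 3).
That gives 2 states.

degeneracy = 2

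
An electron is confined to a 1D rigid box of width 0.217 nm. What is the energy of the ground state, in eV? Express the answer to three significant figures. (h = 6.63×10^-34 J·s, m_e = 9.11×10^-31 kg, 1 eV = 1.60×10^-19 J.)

For an infinite well E_n = n²h²/(8m_eL²), so E_1 = h²/(8m_eL²) = (6.63×10^-34)²/(8·9.11×10^-31·(2.17×10^-10 m)²) = 1.281×10^-18 J.
Converting, E_1 = 1.281×10^-18 J / (1.60×10^-19 J/eV) = 8.01 eV.

E_1 = 8.01 eV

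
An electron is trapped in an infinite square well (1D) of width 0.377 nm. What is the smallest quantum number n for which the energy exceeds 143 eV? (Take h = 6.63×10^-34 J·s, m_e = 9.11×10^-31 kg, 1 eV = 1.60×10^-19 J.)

E_1 = h²/(8m_eL²) = 4.244×10^-19 J = 2.652 eV.
Need n² > 143/2.652 = 53.92, i.e. n > 7.343.
The smallest integer satisfying this is n = 8.

n = 8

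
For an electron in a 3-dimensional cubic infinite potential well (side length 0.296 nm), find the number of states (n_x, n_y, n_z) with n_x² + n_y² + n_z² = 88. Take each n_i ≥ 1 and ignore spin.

degeneracy = 3

The level has n_x² + n_y² + n_z² = 88. The ordered positive-integer solutions are (4, 6, 6), (6, 4, 6), (6, 6, 4).
That gives 3 states.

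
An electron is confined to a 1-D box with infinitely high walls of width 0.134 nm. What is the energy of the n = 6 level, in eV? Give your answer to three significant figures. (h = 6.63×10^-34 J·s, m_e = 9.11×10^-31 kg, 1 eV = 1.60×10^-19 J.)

For an infinite well E_n = n²h²/(8m_eL²), so E_1 = h²/(8m_eL²) = (6.63×10^-34)²/(8·9.11×10^-31·(1.34×10^-10 m)²) = 3.359×10^-18 J.
Then E_6 = 6²·E_1 = 36·3.359×10^-18 J = 1.209×10^-16 J.
Converting, E_6 = 1.209×10^-16 J / (1.60×10^-19 J/eV) = 756 eV.

E_6 = 756 eV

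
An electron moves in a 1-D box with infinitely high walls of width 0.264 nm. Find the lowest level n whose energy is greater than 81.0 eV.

n = 4

E_1 = h²/(8m_eL²) = 8.644×10^-19 J = 5.396 eV.
Need n² > 81.0/5.396 = 15.01, i.e. n > 3.874.
The smallest integer satisfying this is n = 4.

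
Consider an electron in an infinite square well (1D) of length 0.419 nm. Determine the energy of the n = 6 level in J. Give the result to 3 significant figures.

For an infinite well E_n = n²h²/(8m_eL²), so E_1 = h²/(8m_eL²) = (6.626×10^-34)²/(8·9.109×10^-31·(4.19×10^-10 m)²) = 3.432×10^-19 J.
Then E_6 = 6²·E_1 = 36·3.432×10^-19 J = 1.24×10^-17 J.

E_6 = 1.24×10^-17 J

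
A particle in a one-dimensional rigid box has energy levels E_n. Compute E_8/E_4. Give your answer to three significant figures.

4.00

E_n ∝ n², so E_8/E_4 = 8²/4² = 64/16 = 4.00.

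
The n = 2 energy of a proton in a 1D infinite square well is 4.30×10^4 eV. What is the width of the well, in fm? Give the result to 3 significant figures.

L = 138 fm

From E_n = n²h²/(8m_pL²), L = n·h/√(8m_pE_n).
E_2 = 4.30×10^4 eV = 6.889×10^-15 J, so L = 2·6.626×10^-34/√(8·1.673×10^-27·6.889×10^-15) = 1.38×10^-13 m = 138 fm.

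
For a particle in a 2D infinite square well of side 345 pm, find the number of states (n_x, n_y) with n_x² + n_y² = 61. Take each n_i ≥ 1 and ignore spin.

degeneracy = 2

The level has n_x² + n_y² = 61. The ordered positive-integer solutions are (5, 6), (6, 5).
That gives 2 states.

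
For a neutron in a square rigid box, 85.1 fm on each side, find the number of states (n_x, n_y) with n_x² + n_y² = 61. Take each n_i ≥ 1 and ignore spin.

degeneracy = 2

The level has n_x² + n_y² = 61. The ordered positive-integer solutions are (5, 6), (6, 5).
That gives 2 states.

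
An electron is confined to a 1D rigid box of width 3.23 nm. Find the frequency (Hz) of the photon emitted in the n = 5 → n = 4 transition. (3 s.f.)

f = 7.84×10^13 Hz

E_1 = h²/(8m_eL²) = 5.775×10^-21 J and ΔE = (5² − 4²)E_1 = 5.197×10^-20 J.
f = ΔE/h = 5.197×10^-20/6.626×10^-34 = 7.84×10^13 Hz.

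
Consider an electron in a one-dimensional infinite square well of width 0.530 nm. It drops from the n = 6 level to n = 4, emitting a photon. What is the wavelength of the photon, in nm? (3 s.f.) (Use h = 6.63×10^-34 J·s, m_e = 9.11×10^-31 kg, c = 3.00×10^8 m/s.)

E_1 = h²/(8m_eL²) = 2.147×10^-19 J, so ΔE = (6² − 4²)E_1 = 4.294×10^-18 J.
λ = hc/ΔE = (6.63×10^-34·3.00×10^8)/4.294×10^-18 = 4.63×10^-8 m = 46.3 nm.

λ = 46.3 nm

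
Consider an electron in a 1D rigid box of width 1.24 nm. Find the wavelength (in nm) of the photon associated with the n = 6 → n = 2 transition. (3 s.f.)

E_1 = h²/(8m_eL²) = 3.918×10^-20 J, so ΔE = (6² − 2²)E_1 = 1.254×10^-18 J.
λ = hc/ΔE = (6.626×10^-34·2.998×10^8)/1.254×10^-18 = 1.58×10^-7 m = 158 nm.

λ = 158 nm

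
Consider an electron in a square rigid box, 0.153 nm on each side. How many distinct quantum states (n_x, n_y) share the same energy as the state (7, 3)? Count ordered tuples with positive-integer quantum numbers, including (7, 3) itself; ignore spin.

The level has n_x² + n_y² = 58. The ordered positive-integer solutions are (3, 7), (7, 3).
That gives 2 states.

degeneracy = 2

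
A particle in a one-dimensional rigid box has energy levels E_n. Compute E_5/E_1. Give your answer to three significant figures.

25.0

E_n ∝ n², so E_5/E_1 = 5²/1² = 25/1 = 25.0.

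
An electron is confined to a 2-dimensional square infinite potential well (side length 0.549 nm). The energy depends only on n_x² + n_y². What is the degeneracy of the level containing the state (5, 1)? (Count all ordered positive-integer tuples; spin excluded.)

degeneracy = 2

The level has n_x² + n_y² = 26. The ordered positive-integer solutions are (1, 5), (5, 1).
That gives 2 states.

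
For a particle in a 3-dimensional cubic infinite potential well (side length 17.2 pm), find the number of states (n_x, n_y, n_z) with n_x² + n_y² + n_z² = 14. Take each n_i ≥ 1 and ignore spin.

The level has n_x² + n_y² + n_z² = 14. The ordered positive-integer solutions are (1, 2, 3), (1, 3, 2), (2, 1, 3), (2, 3, 1), (3, 1, 2), (3, 2, 1).
That gives 6 states.

degeneracy = 6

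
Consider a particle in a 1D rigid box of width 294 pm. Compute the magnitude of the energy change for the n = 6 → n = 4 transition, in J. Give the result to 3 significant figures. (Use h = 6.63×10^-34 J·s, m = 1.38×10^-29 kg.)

E_1 = h²/(8mL²) = 4.606×10^-20 J.
|ΔE| = |6² − 4²|·E_1 = 20·4.606×10^-20 J = 9.21×10^-19 J.

|ΔE| = 9.21×10^-19 J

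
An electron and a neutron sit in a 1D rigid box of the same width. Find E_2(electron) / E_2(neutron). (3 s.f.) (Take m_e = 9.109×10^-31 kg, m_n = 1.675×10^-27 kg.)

E_n ∝ 1/m at fixed n and L, so the ratio is m_n/m_e = 1.675×10^-27/9.109×10^-31 = 1.84×10^3.

1.84×10^3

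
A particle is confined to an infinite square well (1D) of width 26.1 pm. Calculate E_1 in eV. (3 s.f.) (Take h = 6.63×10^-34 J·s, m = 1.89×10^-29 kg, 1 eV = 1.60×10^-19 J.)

For an infinite well E_n = n²h²/(8mL²), so E_1 = h²/(8mL²) = (6.63×10^-34)²/(8·1.89×10^-29·(2.61×10^-11 m)²) = 4.268×10^-18 J.
Converting, E_1 = 4.268×10^-18 J / (1.60×10^-19 J/eV) = 26.7 eV.

E_1 = 26.7 eV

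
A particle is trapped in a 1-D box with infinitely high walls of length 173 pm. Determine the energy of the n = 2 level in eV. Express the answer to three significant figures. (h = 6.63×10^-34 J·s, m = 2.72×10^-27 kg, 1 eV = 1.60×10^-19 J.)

E_2 = 0.0169 eV

For an infinite well E_n = n²h²/(8mL²), so E_1 = h²/(8mL²) = (6.63×10^-34)²/(8·2.72×10^-27·(1.73×10^-10 m)²) = 6.750×10^-22 J.
Then E_2 = 2²·E_1 = 4·6.750×10^-22 J = 2.700×10^-21 J.
Converting, E_2 = 2.700×10^-21 J / (1.60×10^-19 J/eV) = 0.0169 eV.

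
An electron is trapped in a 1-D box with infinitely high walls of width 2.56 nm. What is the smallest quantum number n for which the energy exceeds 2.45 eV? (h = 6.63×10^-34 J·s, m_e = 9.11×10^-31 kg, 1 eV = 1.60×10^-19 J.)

E_1 = h²/(8m_eL²) = 9.203×10^-21 J = 0.05752 eV.
Need n² > 2.45/0.05752 = 42.59, i.e. n > 6.526.
The smallest integer satisfying this is n = 7.

n = 7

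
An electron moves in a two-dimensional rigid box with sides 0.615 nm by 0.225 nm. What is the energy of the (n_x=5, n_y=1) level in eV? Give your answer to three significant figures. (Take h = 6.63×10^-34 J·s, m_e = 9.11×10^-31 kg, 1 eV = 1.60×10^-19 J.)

E = 32.4 eV

For a 2D rectangular well E = (h²/8m_e)·Σ n_i²/L_i² = (6.63×10^-34)²/(8·9.11×10^-31) · [5²/(0.615 nm)² + 1²/(0.225 nm)²].
Evaluating gives E = 5.178×10^-18 J = 32.4 eV.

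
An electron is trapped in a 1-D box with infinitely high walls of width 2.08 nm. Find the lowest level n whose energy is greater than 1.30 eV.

n = 4

E_1 = h²/(8m_eL²) = 1.393×10^-20 J = 0.08695 eV.
Need n² > 1.30/0.08695 = 14.95, i.e. n > 3.867.
The smallest integer satisfying this is n = 4.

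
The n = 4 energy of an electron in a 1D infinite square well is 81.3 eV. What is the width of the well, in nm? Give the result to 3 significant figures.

L = 0.272 nm

From E_n = n²h²/(8m_eL²), L = n·h/√(8m_eE_n).
E_4 = 81.3 eV = 1.302×10^-17 J, so L = 4·6.626×10^-34/√(8·9.109×10^-31·1.302×10^-17) = 2.72×10^-10 m = 0.272 nm.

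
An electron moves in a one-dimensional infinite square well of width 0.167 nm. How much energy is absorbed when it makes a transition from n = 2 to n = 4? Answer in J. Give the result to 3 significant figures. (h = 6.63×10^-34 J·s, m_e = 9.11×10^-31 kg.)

E_1 = h²/(8m_eL²) = 2.163×10^-18 J.
|ΔE| = |2² − 4²|·E_1 = 12·2.163×10^-18 J = 2.60×10^-17 J.

|ΔE| = 2.60×10^-17 J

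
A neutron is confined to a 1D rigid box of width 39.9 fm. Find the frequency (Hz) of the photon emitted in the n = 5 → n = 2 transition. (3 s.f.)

f = 6.52×10^20 Hz

E_1 = h²/(8m_nL²) = 2.058×10^-14 J and ΔE = (5² − 2²)E_1 = 4.322×10^-13 J.
f = ΔE/h = 4.322×10^-13/6.626×10^-34 = 6.52×10^20 Hz.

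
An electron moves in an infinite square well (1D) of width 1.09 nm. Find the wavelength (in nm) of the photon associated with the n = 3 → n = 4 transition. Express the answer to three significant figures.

E_1 = h²/(8m_eL²) = 5.071×10^-20 J, so ΔE = (4² − 3²)E_1 = 3.550×10^-19 J.
λ = hc/ΔE = (6.626×10^-34·2.998×10^8)/3.550×10^-19 = 5.60×10^-7 m = 560 nm.

λ = 560 nm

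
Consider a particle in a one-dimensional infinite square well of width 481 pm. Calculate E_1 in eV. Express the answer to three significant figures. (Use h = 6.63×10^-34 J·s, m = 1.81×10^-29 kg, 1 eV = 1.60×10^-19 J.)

For an infinite well E_n = n²h²/(8mL²), so E_1 = h²/(8mL²) = (6.63×10^-34)²/(8·1.81×10^-29·(4.81×10^-10 m)²) = 1.312×10^-20 J.
Converting, E_1 = 1.312×10^-20 J / (1.60×10^-19 J/eV) = 0.0820 eV.

E_1 = 0.0820 eV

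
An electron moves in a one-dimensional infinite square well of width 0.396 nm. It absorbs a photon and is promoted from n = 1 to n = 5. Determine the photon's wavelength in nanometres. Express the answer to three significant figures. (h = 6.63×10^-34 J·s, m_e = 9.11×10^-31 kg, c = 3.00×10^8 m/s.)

E_1 = h²/(8m_eL²) = 3.846×10^-19 J, so ΔE = (5² − 1²)E_1 = 9.230×10^-18 J.
λ = hc/ΔE = (6.63×10^-34·3.00×10^8)/9.230×10^-18 = 2.15×10^-8 m = 21.5 nm.

λ = 21.5 nm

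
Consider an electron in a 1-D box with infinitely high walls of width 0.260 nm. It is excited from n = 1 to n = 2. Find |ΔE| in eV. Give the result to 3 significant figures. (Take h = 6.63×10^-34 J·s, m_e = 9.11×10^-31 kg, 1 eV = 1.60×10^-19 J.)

|ΔE| = 16.7 eV

E_1 = h²/(8m_eL²) = 8.922×10^-19 J.
|ΔE| = |1² − 2²|·E_1 = 3·8.922×10^-19 J = 2.677×10^-18 J = 16.7 eV.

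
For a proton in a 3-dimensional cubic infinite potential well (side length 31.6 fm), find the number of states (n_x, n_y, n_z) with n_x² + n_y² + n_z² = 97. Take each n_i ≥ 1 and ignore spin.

degeneracy = 3

The level has n_x² + n_y² + n_z² = 97. The ordered positive-integer solutions are (5, 6, 6), (6, 5, 6), (6, 6, 5).
That gives 3 states.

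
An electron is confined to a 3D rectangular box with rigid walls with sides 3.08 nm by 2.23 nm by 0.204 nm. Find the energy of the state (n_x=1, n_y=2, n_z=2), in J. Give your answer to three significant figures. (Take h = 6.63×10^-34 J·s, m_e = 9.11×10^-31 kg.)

For a 3D rectangular well E = (h²/8m_e)·Σ n_i²/L_i² = (6.63×10^-34)²/(8·9.11×10^-31) · [1²/(3.08 nm)² + 2²/(2.23 nm)² + 2²/(0.204 nm)²].
Evaluating gives E = 5.85×10^-18 J.

E = 5.85×10^-18 J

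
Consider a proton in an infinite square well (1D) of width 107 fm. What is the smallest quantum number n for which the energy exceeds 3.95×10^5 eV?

E_1 = h²/(8m_pL²) = 2.865×10^-15 J = 1.788×10^4 eV.
Need n² > 3.95×10^5/1.788×10^4 = 22.09, i.e. n > 4.700.
The smallest integer satisfying this is n = 5.

n = 5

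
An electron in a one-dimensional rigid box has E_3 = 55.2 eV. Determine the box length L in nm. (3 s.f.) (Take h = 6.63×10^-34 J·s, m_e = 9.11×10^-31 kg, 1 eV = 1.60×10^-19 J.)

From E_n = n²h²/(8m_eL²), L = n·h/√(8m_eE_n).
E_3 = 55.2 eV = 8.832×10^-18 J, so L = 3·6.63×10^-34/√(8·9.11×10^-31·8.832×10^-18) = 2.48×10^-10 m = 0.248 nm.

L = 0.248 nm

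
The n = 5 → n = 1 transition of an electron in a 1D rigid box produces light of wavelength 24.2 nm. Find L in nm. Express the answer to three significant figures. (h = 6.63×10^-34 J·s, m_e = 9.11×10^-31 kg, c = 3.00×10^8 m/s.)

L = 0.420 nm

The photon carries ΔE = hc/λ = 6.63×10^-34·3.00×10^8/2.42×10^-8 m = 8.219×10^-18 J.
Since ΔE = (5² − 1²)E_1, E_1 = 3.425×10^-19 J, and L = h/√(8m_eE_1) = 4.20×10^-10 m = 0.420 nm.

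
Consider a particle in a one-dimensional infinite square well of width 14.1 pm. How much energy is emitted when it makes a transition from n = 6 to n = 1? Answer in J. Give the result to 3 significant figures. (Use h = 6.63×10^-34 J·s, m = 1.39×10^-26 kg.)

|ΔE| = 6.96×10^-19 J

E_1 = h²/(8mL²) = 1.988×10^-20 J.
|ΔE| = |6² − 1²|·E_1 = 35·1.988×10^-20 J = 6.96×10^-19 J.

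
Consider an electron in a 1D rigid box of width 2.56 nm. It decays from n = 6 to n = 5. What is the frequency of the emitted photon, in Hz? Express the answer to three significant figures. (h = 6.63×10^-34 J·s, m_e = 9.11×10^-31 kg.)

E_1 = h²/(8m_eL²) = 9.203×10^-21 J and ΔE = (6² − 5²)E_1 = 1.012×10^-19 J.
f = ΔE/h = 1.012×10^-19/6.63×10^-34 = 1.53×10^14 Hz.

f = 1.53×10^14 Hz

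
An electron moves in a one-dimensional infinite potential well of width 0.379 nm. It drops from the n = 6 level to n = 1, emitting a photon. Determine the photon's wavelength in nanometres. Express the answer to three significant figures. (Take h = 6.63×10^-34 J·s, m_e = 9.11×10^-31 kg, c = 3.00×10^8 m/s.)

λ = 13.5 nm

E_1 = h²/(8m_eL²) = 4.199×10^-19 J, so ΔE = (6² − 1²)E_1 = 1.470×10^-17 J.
λ = hc/ΔE = (6.63×10^-34·3.00×10^8)/1.470×10^-17 = 1.35×10^-8 m = 13.5 nm.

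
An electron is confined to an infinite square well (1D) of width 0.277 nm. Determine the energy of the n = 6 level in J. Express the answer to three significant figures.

For an infinite well E_n = n²h²/(8m_eL²), so E_1 = h²/(8m_eL²) = (6.626×10^-34)²/(8·9.109×10^-31·(2.77×10^-10 m)²) = 7.852×10^-19 J.
Then E_6 = 6²·E_1 = 36·7.852×10^-19 J = 2.83×10^-17 J.

E_6 = 2.83×10^-17 J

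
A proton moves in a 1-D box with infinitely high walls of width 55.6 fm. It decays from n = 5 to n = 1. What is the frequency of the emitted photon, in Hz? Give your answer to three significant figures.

f = 3.84×10^20 Hz

E_1 = h²/(8m_pL²) = 1.061×10^-14 J and ΔE = (5² − 1²)E_1 = 2.546×10^-13 J.
f = ΔE/h = 2.546×10^-13/6.626×10^-34 = 3.84×10^20 Hz.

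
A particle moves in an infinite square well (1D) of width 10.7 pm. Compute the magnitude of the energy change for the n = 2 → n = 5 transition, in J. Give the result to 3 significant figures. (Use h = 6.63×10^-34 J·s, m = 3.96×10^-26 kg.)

E_1 = h²/(8mL²) = 1.212×10^-20 J.
|ΔE| = |2² − 5²|·E_1 = 21·1.212×10^-20 J = 2.55×10^-19 J.

|ΔE| = 2.55×10^-19 J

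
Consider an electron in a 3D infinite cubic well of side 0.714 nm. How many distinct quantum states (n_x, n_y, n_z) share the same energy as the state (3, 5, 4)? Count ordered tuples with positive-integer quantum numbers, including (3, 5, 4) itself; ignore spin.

The level has n_x² + n_y² + n_z² = 50. The ordered positive-integer solutions are (3, 4, 5), (3, 5, 4), (4, 3, 5), (4, 5, 3), (5, 3, 4), (5, 4, 3).
That gives 6 states.

degeneracy = 6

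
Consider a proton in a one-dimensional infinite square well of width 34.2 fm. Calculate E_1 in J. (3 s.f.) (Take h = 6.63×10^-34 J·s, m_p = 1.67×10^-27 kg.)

E_1 = 2.81×10^-14 J

For an infinite well E_n = n²h²/(8m_pL²), so E_1 = h²/(8m_pL²) = (6.63×10^-34)²/(8·1.67×10^-27·(3.42×10^-14 m)²) = 2.813×10^-14 J.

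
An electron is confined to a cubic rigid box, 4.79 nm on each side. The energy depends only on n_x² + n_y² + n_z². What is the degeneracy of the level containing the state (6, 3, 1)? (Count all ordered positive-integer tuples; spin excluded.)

The level has n_x² + n_y² + n_z² = 46. The ordered positive-integer solutions are (1, 3, 6), (1, 6, 3), (3, 1, 6), (3, 6, 1), (6, 1, 3), (6, 3, 1).
That gives 6 states.

degeneracy = 6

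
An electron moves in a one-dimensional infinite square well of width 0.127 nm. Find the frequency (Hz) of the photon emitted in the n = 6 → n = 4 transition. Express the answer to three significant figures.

f = 1.13×10^17 Hz

E_1 = h²/(8m_eL²) = 3.735×10^-18 J and ΔE = (6² − 4²)E_1 = 7.470×10^-17 J.
f = ΔE/h = 7.470×10^-17/6.626×10^-34 = 1.13×10^17 Hz.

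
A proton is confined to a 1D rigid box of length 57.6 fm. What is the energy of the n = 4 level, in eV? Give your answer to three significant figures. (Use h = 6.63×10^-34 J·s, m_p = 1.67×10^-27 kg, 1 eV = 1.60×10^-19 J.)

For an infinite well E_n = n²h²/(8m_pL²), so E_1 = h²/(8m_pL²) = (6.63×10^-34)²/(8·1.67×10^-27·(5.76×10^-14 m)²) = 9.917×10^-15 J.
Then E_4 = 4²·E_1 = 16·9.917×10^-15 J = 1.587×10^-13 J.
Converting, E_4 = 1.587×10^-13 J / (1.60×10^-19 J/eV) = 9.92×10^5 eV.

E_4 = 9.92×10^5 eV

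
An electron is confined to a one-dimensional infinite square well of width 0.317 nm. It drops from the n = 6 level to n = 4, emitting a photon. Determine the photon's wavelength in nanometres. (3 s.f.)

E_1 = h²/(8m_eL²) = 5.995×10^-19 J, so ΔE = (6² − 4²)E_1 = 1.199×10^-17 J.
λ = hc/ΔE = (6.626×10^-34·2.998×10^8)/1.199×10^-17 = 1.66×10^-8 m = 16.6 nm.

λ = 16.6 nm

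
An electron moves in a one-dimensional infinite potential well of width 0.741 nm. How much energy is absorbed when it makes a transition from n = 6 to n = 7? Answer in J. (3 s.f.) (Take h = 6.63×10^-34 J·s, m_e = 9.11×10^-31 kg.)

|ΔE| = 1.43×10^-18 J

E_1 = h²/(8m_eL²) = 1.098×10^-19 J.
|ΔE| = |6² − 7²|·E_1 = 13·1.098×10^-19 J = 1.43×10^-18 J.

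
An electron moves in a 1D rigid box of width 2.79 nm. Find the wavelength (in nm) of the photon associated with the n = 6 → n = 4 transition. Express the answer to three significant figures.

E_1 = h²/(8m_eL²) = 7.740×10^-21 J, so ΔE = (6² − 4²)E_1 = 1.548×10^-19 J.
λ = hc/ΔE = (6.626×10^-34·2.998×10^8)/1.548×10^-19 = 1.28×10^-6 m = 1.28×10^3 nm.

λ = 1.28×10^3 nm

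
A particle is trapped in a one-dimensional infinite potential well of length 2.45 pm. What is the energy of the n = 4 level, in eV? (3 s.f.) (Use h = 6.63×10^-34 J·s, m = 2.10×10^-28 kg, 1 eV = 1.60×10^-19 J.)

E_4 = 4.36×10^3 eV

For an infinite well E_n = n²h²/(8mL²), so E_1 = h²/(8mL²) = (6.63×10^-34)²/(8·2.10×10^-28·(2.45×10^-12 m)²) = 4.359×10^-17 J.
Then E_4 = 4²·E_1 = 16·4.359×10^-17 J = 6.974×10^-16 J.
Converting, E_4 = 6.974×10^-16 J / (1.60×10^-19 J/eV) = 4.36×10^3 eV.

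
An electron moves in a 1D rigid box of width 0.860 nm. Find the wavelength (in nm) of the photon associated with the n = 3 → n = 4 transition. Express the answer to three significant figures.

E_1 = h²/(8m_eL²) = 8.146×10^-20 J, so ΔE = (4² − 3²)E_1 = 5.702×10^-19 J.
λ = hc/ΔE = (6.626×10^-34·2.998×10^8)/5.702×10^-19 = 3.48×10^-7 m = 348 nm.

λ = 348 nm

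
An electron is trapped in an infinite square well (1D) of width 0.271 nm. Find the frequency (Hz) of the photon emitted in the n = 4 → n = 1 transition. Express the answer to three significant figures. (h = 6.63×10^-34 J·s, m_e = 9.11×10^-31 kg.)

E_1 = h²/(8m_eL²) = 8.213×10^-19 J and ΔE = (4² − 1²)E_1 = 1.232×10^-17 J.
f = ΔE/h = 1.232×10^-17/6.63×10^-34 = 1.86×10^16 Hz.

f = 1.86×10^16 Hz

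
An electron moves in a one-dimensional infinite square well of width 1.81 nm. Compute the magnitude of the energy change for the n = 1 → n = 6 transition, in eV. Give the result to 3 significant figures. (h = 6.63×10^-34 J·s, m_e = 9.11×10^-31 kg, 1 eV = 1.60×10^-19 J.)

E_1 = h²/(8m_eL²) = 1.841×10^-20 J.
|ΔE| = |1² − 6²|·E_1 = 35·1.841×10^-20 J = 6.443×10^-19 J = 4.03 eV.

|ΔE| = 4.03 eV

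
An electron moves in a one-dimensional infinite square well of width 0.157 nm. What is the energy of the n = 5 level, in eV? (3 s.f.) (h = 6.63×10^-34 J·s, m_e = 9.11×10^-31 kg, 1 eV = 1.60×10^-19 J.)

E_5 = 382 eV

For an infinite well E_n = n²h²/(8m_eL²), so E_1 = h²/(8m_eL²) = (6.63×10^-34)²/(8·9.11×10^-31·(1.57×10^-10 m)²) = 2.447×10^-18 J.
Then E_5 = 5²·E_1 = 25·2.447×10^-18 J = 6.118×10^-17 J.
Converting, E_5 = 6.118×10^-17 J / (1.60×10^-19 J/eV) = 382 eV.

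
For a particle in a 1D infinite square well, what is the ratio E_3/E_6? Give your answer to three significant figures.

E_n ∝ n², so E_3/E_6 = 3²/6² = 9/36 = 0.250.

0.250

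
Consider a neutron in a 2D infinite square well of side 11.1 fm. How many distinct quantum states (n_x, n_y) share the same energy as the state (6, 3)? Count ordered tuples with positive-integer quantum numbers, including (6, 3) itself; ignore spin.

degeneracy = 2

The level has n_x² + n_y² = 45. The ordered positive-integer solutions are (3, 6), (6, 3).
That gives 2 states.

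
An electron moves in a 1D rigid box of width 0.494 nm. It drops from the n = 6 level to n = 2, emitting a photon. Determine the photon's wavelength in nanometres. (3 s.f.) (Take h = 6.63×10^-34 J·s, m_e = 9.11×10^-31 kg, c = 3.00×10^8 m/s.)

λ = 25.1 nm

E_1 = h²/(8m_eL²) = 2.472×10^-19 J, so ΔE = (6² − 2²)E_1 = 7.910×10^-18 J.
λ = hc/ΔE = (6.63×10^-34·3.00×10^8)/7.910×10^-18 = 2.51×10^-8 m = 25.1 nm.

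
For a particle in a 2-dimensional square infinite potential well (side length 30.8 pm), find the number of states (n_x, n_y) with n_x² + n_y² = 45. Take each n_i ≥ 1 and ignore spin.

degeneracy = 2

The level has n_x² + n_y² = 45. The ordered positive-integer solutions are (3, 6), (6, 3).
That gives 2 states.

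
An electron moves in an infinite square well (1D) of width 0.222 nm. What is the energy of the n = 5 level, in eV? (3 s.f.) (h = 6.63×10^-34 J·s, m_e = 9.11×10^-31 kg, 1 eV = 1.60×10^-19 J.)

E_5 = 191 eV

For an infinite well E_n = n²h²/(8m_eL²), so E_1 = h²/(8m_eL²) = (6.63×10^-34)²/(8·9.11×10^-31·(2.22×10^-10 m)²) = 1.224×10^-18 J.
Then E_5 = 5²·E_1 = 25·1.224×10^-18 J = 3.060×10^-17 J.
Converting, E_5 = 3.060×10^-17 J / (1.60×10^-19 J/eV) = 191 eV.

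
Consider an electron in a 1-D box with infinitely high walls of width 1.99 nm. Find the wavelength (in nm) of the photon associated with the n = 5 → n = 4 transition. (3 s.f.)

λ = 1.45×10^3 nm

E_1 = h²/(8m_eL²) = 1.521×10^-20 J, so ΔE = (5² − 4²)E_1 = 1.369×10^-19 J.
λ = hc/ΔE = (6.626×10^-34·2.998×10^8)/1.369×10^-19 = 1.45×10^-6 m = 1.45×10^3 nm.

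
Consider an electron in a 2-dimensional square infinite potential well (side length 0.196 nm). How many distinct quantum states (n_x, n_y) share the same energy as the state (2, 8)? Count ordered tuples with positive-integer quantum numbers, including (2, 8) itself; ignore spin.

The level has n_x² + n_y² = 68. The ordered positive-integer solutions are (2, 8), (8, 2).
That gives 2 states.

degeneracy = 2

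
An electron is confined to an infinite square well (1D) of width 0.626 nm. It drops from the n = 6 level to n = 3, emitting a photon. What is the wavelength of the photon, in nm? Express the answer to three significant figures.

E_1 = h²/(8m_eL²) = 1.537×10^-19 J, so ΔE = (6² − 3²)E_1 = 4.150×10^-18 J.
λ = hc/ΔE = (6.626×10^-34·2.998×10^8)/4.150×10^-18 = 4.79×10^-8 m = 47.9 nm.

λ = 47.9 nm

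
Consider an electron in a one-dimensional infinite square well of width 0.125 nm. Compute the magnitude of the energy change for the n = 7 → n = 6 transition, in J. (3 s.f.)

|ΔE| = 5.01×10^-17 J

E_1 = h²/(8m_eL²) = 3.856×10^-18 J.
|ΔE| = |7² − 6²|·E_1 = 13·3.856×10^-18 J = 5.01×10^-17 J.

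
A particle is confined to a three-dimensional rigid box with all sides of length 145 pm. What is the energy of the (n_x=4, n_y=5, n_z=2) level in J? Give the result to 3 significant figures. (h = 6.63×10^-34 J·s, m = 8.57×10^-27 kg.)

For a 3D rectangular well E = (h²/8m)·Σ n_i²/L_i² = (6.63×10^-34)²/(8·8.57×10^-27) · [4²/(145 pm)² + 5²/(145 pm)² + 2²/(145 pm)²].
Evaluating gives E = 1.37×10^-20 J.

E = 1.37×10^-20 J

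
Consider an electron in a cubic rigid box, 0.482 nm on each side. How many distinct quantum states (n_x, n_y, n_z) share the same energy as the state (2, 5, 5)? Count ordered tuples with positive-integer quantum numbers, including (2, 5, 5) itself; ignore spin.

The level has n_x² + n_y² + n_z² = 54. The ordered positive-integer solutions are (1, 2, 7), (1, 7, 2), (2, 1, 7), (2, 5, 5), (2, 7, 1), (3, 3, 6), (3, 6, 3), (5, 2, 5), (5, 5, 2), (6, 3, 3), (7, 1, 2), (7, 2, 1).
That gives 12 states.

degeneracy = 12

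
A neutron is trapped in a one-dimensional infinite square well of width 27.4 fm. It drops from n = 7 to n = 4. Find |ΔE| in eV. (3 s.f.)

|ΔE| = 8.99×10^6 eV

E_1 = h²/(8m_nL²) = 4.364×10^-14 J.
|ΔE| = |7² − 4²|·E_1 = 33·4.364×10^-14 J = 1.440×10^-12 J = 8.99×10^6 eV.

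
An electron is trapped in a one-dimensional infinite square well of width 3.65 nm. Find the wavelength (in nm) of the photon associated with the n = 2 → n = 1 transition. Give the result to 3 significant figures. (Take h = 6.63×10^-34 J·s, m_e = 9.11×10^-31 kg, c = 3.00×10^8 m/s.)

λ = 1.46×10^4 nm

E_1 = h²/(8m_eL²) = 4.527×10^-21 J, so ΔE = (2² − 1²)E_1 = 1.358×10^-20 J.
λ = hc/ΔE = (6.63×10^-34·3.00×10^8)/1.358×10^-20 = 1.46×10^-5 m = 1.46×10^4 nm.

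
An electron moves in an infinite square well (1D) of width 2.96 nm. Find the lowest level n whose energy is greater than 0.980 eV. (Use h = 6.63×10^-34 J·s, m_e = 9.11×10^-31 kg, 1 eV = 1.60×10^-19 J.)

n = 5

E_1 = h²/(8m_eL²) = 6.884×10^-21 J = 0.04303 eV.
Need n² > 0.980/0.04303 = 22.77, i.e. n > 4.772.
The smallest integer satisfying this is n = 5.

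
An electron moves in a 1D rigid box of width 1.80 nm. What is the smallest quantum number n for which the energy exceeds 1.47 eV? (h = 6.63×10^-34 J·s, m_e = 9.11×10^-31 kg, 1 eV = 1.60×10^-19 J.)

E_1 = h²/(8m_eL²) = 1.862×10^-20 J = 0.1164 eV.
Need n² > 1.47/0.1164 = 12.63, i.e. n > 3.554.
The smallest integer satisfying this is n = 4.

n = 4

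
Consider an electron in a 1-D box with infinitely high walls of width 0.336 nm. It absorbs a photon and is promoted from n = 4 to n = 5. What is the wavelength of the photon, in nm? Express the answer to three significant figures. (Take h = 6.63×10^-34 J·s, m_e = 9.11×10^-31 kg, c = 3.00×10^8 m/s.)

λ = 41.4 nm

E_1 = h²/(8m_eL²) = 5.342×10^-19 J, so ΔE = (5² − 4²)E_1 = 4.808×10^-18 J.
λ = hc/ΔE = (6.63×10^-34·3.00×10^8)/4.808×10^-18 = 4.14×10^-8 m = 41.4 nm.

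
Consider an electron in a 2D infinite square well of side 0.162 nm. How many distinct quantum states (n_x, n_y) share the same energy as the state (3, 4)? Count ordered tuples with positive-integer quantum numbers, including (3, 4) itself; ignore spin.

degeneracy = 2

The level has n_x² + n_y² = 25. The ordered positive-integer solutions are (3, 4), (4, 3).
That gives 2 states.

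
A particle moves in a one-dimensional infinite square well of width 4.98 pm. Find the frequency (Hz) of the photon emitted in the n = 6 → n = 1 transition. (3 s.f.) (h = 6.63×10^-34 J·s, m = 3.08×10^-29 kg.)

E_1 = h²/(8mL²) = 7.193×10^-17 J and ΔE = (6² − 1²)E_1 = 2.518×10^-15 J.
f = ΔE/h = 2.518×10^-15/6.63×10^-34 = 3.80×10^18 Hz.

f = 3.80×10^18 Hz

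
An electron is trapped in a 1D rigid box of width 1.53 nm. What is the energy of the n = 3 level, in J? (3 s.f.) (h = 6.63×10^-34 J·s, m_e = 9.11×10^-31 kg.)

For an infinite well E_n = n²h²/(8m_eL²), so E_1 = h²/(8m_eL²) = (6.63×10^-34)²/(8·9.11×10^-31·(1.53×10^-9 m)²) = 2.577×10^-20 J.
Then E_3 = 3²·E_1 = 9·2.577×10^-20 J = 2.32×10^-19 J.

E_3 = 2.32×10^-19 J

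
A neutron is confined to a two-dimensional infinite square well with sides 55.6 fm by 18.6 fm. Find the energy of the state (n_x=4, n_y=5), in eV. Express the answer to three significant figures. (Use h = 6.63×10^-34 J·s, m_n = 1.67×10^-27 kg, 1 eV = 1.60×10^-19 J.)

E = 1.59×10^7 eV

For a 2D rectangular well E = (h²/8m_n)·Σ n_i²/L_i² = (6.63×10^-34)²/(8·1.67×10^-27) · [4²/(55.6 fm)² + 5²/(18.6 fm)²].
Evaluating gives E = 2.548×10^-12 J = 1.59×10^7 eV.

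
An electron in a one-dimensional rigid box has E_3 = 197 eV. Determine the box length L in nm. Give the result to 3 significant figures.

From E_n = n²h²/(8m_eL²), L = n·h/√(8m_eE_n).
E_3 = 197 eV = 3.156×10^-17 J, so L = 3·6.626×10^-34/√(8·9.109×10^-31·3.156×10^-17) = 1.31×10^-10 m = 0.131 nm.

L = 0.131 nm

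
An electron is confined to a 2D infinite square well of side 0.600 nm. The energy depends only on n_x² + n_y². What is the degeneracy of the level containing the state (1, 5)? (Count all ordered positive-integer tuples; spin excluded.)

degeneracy = 2

The level has n_x² + n_y² = 26. The ordered positive-integer solutions are (1, 5), (5, 1).
That gives 2 states.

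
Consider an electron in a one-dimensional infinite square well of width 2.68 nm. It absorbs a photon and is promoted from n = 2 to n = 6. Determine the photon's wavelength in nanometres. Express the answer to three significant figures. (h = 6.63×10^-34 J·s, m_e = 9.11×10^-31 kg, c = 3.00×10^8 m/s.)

E_1 = h²/(8m_eL²) = 8.397×10^-21 J, so ΔE = (6² − 2²)E_1 = 2.687×10^-19 J.
λ = hc/ΔE = (6.63×10^-34·3.00×10^8)/2.687×10^-19 = 7.40×10^-7 m = 740 nm.

λ = 740 nm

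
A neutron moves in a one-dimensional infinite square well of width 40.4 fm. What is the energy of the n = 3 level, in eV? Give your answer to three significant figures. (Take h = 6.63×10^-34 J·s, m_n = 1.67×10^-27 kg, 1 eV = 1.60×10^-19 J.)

E_3 = 1.13×10^6 eV

For an infinite well E_n = n²h²/(8m_nL²), so E_1 = h²/(8m_nL²) = (6.63×10^-34)²/(8·1.67×10^-27·(4.04×10^-14 m)²) = 2.016×10^-14 J.
Then E_3 = 3²·E_1 = 9·2.016×10^-14 J = 1.814×10^-13 J.
Converting, E_3 = 1.814×10^-13 J / (1.60×10^-19 J/eV) = 1.13×10^6 eV.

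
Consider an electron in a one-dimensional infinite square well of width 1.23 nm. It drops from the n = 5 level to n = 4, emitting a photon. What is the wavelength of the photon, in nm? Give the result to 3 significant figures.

λ = 554 nm

E_1 = h²/(8m_eL²) = 3.982×10^-20 J, so ΔE = (5² − 4²)E_1 = 3.584×10^-19 J.
λ = hc/ΔE = (6.626×10^-34·2.998×10^8)/3.584×10^-19 = 5.54×10^-7 m = 554 nm.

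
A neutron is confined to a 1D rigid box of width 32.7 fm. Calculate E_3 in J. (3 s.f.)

For an infinite well E_n = n²h²/(8m_nL²), so E_1 = h²/(8m_nL²) = (6.626×10^-34)²/(8·1.675×10^-27·(3.27×10^-14 m)²) = 3.064×10^-14 J.
Then E_3 = 3²·E_1 = 9·3.064×10^-14 J = 2.76×10^-13 J.

E_3 = 2.76×10^-13 J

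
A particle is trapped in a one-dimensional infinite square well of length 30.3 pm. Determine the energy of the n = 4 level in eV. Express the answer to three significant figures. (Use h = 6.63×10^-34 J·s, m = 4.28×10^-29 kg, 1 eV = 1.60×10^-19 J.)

For an infinite well E_n = n²h²/(8mL²), so E_1 = h²/(8mL²) = (6.63×10^-34)²/(8·4.28×10^-29·(3.03×10^-11 m)²) = 1.398×10^-18 J.
Then E_4 = 4²·E_1 = 16·1.398×10^-18 J = 2.237×10^-17 J.
Converting, E_4 = 2.237×10^-17 J / (1.60×10^-19 J/eV) = 140 eV.

E_4 = 140 eV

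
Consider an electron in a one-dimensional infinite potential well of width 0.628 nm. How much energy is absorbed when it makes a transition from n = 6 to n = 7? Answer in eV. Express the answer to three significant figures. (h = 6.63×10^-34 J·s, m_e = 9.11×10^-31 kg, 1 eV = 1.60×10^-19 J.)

E_1 = h²/(8m_eL²) = 1.529×10^-19 J.
|ΔE| = |6² − 7²|·E_1 = 13·1.529×10^-19 J = 1.988×10^-18 J = 12.4 eV.

|ΔE| = 12.4 eV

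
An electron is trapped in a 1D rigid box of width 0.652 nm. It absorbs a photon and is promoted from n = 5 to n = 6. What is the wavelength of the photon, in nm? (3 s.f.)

λ = 127 nm

E_1 = h²/(8m_eL²) = 1.417×10^-19 J, so ΔE = (6² − 5²)E_1 = 1.559×10^-18 J.
λ = hc/ΔE = (6.626×10^-34·2.998×10^8)/1.559×10^-18 = 1.27×10^-7 m = 127 nm.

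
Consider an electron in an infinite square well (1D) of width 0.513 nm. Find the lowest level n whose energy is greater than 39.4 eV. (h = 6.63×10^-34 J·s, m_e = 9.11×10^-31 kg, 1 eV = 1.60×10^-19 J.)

E_1 = h²/(8m_eL²) = 2.292×10^-19 J = 1.433 eV.
Need n² > 39.4/1.433 = 27.49, i.e. n > 5.243.
The smallest integer satisfying this is n = 6.

n = 6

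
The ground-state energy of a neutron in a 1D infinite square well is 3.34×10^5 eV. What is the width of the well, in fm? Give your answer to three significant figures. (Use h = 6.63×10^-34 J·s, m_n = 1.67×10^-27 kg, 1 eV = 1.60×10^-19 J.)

L = 24.8 fm

From E_n = n²h²/(8m_nL²), L = n·h/√(8m_nE_n).
E_1 = 3.34×10^5 eV = 5.344×10^-14 J, so L = 1·6.63×10^-34/√(8·1.67×10^-27·5.344×10^-14) = 2.48×10^-14 m = 24.8 fm.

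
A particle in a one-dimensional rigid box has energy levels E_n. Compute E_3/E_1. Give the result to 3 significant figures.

E_n ∝ n², so E_3/E_1 = 3²/1² = 9/1 = 9.00.

9.00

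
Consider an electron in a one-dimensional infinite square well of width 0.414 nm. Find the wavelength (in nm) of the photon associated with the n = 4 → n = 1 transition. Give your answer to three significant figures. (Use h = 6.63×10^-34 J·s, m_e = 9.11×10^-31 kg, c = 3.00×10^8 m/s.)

E_1 = h²/(8m_eL²) = 3.519×10^-19 J, so ΔE = (4² − 1²)E_1 = 5.279×10^-18 J.
λ = hc/ΔE = (6.63×10^-34·3.00×10^8)/5.279×10^-18 = 3.77×10^-8 m = 37.7 nm.

λ = 37.7 nm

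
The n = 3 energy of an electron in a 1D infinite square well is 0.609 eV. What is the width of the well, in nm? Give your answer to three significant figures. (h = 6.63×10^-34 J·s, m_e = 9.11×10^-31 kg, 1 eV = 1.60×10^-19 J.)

L = 2.36 nm

From E_n = n²h²/(8m_eL²), L = n·h/√(8m_eE_n).
E_3 = 0.609 eV = 9.744×10^-20 J, so L = 3·6.63×10^-34/√(8·9.11×10^-31·9.744×10^-20) = 2.36×10^-9 m = 2.36 nm.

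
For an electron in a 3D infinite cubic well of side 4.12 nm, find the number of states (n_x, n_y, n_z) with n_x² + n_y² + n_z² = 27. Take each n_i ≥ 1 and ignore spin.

degeneracy = 4

The level has n_x² + n_y² + n_z² = 27. The ordered positive-integer solutions are (1, 1, 5), (1, 5, 1), (3, 3, 3), (5, 1, 1).
That gives 4 states.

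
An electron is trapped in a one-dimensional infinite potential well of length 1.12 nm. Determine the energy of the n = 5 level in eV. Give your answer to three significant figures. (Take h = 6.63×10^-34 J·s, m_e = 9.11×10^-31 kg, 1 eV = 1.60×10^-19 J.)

E_5 = 7.51 eV

For an infinite well E_n = n²h²/(8m_eL²), so E_1 = h²/(8m_eL²) = (6.63×10^-34)²/(8·9.11×10^-31·(1.12×10^-9 m)²) = 4.808×10^-20 J.
Then E_5 = 5²·E_1 = 25·4.808×10^-20 J = 1.202×10^-18 J.
Converting, E_5 = 1.202×10^-18 J / (1.60×10^-19 J/eV) = 7.51 eV.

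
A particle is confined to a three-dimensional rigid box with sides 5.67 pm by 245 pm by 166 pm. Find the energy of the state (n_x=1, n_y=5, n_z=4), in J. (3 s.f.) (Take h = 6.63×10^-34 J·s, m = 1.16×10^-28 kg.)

E = 1.52×10^-17 J

For a 3D rectangular well E = (h²/8m)·Σ n_i²/L_i² = (6.63×10^-34)²/(8·1.16×10^-28) · [1²/(5.67 pm)² + 5²/(245 pm)² + 4²/(166 pm)²].
Evaluating gives E = 1.52×10^-17 J.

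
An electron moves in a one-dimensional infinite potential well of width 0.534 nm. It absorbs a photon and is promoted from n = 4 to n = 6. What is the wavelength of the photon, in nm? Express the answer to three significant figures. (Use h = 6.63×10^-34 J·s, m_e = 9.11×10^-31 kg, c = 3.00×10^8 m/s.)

λ = 47.0 nm

E_1 = h²/(8m_eL²) = 2.115×10^-19 J, so ΔE = (6² − 4²)E_1 = 4.230×10^-18 J.
λ = hc/ΔE = (6.63×10^-34·3.00×10^8)/4.230×10^-18 = 4.70×10^-8 m = 47.0 nm.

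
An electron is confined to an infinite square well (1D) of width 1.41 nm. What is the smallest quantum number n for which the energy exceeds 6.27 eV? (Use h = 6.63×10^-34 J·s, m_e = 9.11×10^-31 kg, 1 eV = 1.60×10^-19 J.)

E_1 = h²/(8m_eL²) = 3.034×10^-20 J = 0.1896 eV.
Need n² > 6.27/0.1896 = 33.07, i.e. n > 5.751.
The smallest integer satisfying this is n = 6.

n = 6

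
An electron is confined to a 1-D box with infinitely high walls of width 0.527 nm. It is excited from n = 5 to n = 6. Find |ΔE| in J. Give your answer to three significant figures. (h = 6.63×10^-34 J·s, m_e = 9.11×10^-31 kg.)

|ΔE| = 2.39×10^-18 J

E_1 = h²/(8m_eL²) = 2.172×10^-19 J.
|ΔE| = |5² − 6²|·E_1 = 11·2.172×10^-19 J = 2.39×10^-18 J.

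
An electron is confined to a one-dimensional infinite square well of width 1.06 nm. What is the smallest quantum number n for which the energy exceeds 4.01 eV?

E_1 = h²/(8m_eL²) = 5.362×10^-20 J = 0.3347 eV.
Need n² > 4.01/0.3347 = 11.98, i.e. n > 3.461.
The smallest integer satisfying this is n = 4.

n = 4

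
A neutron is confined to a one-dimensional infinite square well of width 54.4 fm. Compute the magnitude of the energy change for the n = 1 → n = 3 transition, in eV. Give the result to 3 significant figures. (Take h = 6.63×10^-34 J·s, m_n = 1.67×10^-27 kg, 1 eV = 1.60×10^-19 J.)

|ΔE| = 5.56×10^5 eV

E_1 = h²/(8m_nL²) = 1.112×10^-14 J.
|ΔE| = |1² − 3²|·E_1 = 8·1.112×10^-14 J = 8.896×10^-14 J = 5.56×10^5 eV.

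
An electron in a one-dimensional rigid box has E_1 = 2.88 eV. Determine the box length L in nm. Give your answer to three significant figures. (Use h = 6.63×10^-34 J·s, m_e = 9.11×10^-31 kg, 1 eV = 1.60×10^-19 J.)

From E_n = n²h²/(8m_eL²), L = n·h/√(8m_eE_n).
E_1 = 2.88 eV = 4.608×10^-19 J, so L = 1·6.63×10^-34/√(8·9.11×10^-31·4.608×10^-19) = 3.62×10^-10 m = 0.362 nm.

L = 0.362 nm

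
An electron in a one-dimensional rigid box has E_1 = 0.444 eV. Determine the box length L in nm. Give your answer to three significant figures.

From E_n = n²h²/(8m_eL²), L = n·h/√(8m_eE_n).
E_1 = 0.444 eV = 7.113×10^-20 J, so L = 1·6.626×10^-34/√(8·9.109×10^-31·7.113×10^-20) = 9.20×10^-10 m = 0.920 nm.

L = 0.920 nm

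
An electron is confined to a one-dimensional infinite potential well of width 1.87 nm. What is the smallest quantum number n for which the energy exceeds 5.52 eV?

n = 8

E_1 = h²/(8m_eL²) = 1.723×10^-20 J = 0.1076 eV.
Need n² > 5.52/0.1076 = 51.30, i.e. n > 7.162.
The smallest integer satisfying this is n = 8.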